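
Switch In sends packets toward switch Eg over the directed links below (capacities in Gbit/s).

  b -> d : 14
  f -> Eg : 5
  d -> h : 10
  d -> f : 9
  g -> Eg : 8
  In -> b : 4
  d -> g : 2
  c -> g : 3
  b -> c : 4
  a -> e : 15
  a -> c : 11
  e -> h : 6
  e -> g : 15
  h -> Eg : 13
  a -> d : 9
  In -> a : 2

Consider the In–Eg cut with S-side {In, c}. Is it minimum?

Given cut capacity: 2 + 4 + 3 = 9.
Augment In→a→c→g→Eg: bottleneck 2, flow now 2.
Augment In→b→c→g→Eg: bottleneck 1, flow now 3.
Augment In→b→d→f→Eg: bottleneck 3, flow now 6.
No augmenting path remains; maximum flow = 6.
In the residual graph, reachable from In: {In}.
Min-cut edges: In→a (2), In→b (4); capacity 2 + 4 = 6.
Cut capacity 9 exceeds the max flow 6, so it is not minimum.

No — its capacity is 9, but the minimum cut has capacity 6.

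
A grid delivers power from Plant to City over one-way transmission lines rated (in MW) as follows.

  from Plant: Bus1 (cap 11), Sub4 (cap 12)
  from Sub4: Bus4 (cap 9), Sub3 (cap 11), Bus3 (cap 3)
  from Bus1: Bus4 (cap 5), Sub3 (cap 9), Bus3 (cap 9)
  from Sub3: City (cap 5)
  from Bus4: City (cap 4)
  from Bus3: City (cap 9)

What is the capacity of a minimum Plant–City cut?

18

Augment Plant→Sub4→Sub3→City: bottleneck 5, flow now 5.
Augment Plant→Sub4→Bus4→City: bottleneck 4, flow now 9.
Augment Plant→Sub4→Bus3→City: bottleneck 3, flow now 12.
Augment Plant→Bus1→Bus3→City: bottleneck 6, flow now 18.
No augmenting path remains; maximum flow = 18.
By max-flow min-cut, the minimum cut capacity equals the max flow.
In the residual graph, reachable from Plant: {Plant, Sub4, Bus1, Sub3, Bus4, Bus3}.
Min-cut edges: Sub3→City (5), Bus4→City (4), Bus3→City (9); capacity 5 + 4 + 9 = 18.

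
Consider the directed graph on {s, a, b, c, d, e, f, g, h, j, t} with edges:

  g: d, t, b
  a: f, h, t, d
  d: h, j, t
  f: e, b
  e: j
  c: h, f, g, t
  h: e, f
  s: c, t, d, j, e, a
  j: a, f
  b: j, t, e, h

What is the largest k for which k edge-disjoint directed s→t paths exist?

Assign every edge capacity 1; by Menger, the answer equals the max flow.
Path s→t (+1); total 1.
Path s→a→t (+1); total 2.
Path s→c→t (+1); total 3.
Path s→d→t (+1); total 4.
Path s→j→f→b→t (+1); total 5.
No residual s→t path; max flow = 5.
Certifying cut of size 5: {a→t, d→t, f→b, s→c, s→t}.

5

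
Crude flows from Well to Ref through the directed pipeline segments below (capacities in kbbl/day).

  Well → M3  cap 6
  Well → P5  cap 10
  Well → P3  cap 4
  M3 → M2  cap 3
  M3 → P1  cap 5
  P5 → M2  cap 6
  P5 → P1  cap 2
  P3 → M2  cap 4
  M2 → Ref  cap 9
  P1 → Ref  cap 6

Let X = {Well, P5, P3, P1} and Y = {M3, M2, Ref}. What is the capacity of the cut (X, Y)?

22

Edges leaving {Well, P5, P3, P1}: Well→M3 (6), P5→M2 (6), P3→M2 (4), P1→Ref (6).
Cut capacity = 6 + 6 + 4 + 6 = 22.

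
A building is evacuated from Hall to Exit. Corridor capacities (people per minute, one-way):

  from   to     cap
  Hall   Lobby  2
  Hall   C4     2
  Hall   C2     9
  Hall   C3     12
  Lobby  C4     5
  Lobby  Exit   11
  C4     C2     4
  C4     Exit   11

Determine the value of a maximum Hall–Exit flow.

4

Augment Hall→Lobby→Exit: bottleneck 2, flow now 2.
Augment Hall→C4→Exit: bottleneck 2, flow now 4.
No augmenting path remains; maximum flow = 4.
In the residual graph, reachable from Hall: {Hall, C2, C3}.
Min-cut edges: Hall→Lobby (2), Hall→C4 (2); capacity 2 + 2 = 4.
This cut is saturated, so no flow can exceed 4.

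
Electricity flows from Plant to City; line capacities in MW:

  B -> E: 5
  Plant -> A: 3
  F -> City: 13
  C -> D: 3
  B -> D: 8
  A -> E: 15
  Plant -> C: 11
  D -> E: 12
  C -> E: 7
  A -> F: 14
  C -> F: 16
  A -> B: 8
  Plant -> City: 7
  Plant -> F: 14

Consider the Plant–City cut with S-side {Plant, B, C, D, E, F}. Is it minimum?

No — its capacity is 23, but the minimum cut has capacity 20.

Given cut capacity: 3 + 7 + 13 = 23.
Augment Plant→City: bottleneck 7, flow now 7.
Augment Plant→F→City: bottleneck 13, flow now 20.
No augmenting path remains; maximum flow = 20.
In the residual graph, reachable from Plant: {Plant, A, B, C, D, E, F}.
Min-cut edges: Plant→City (7), F→City (13); capacity 7 + 13 = 20.
Cut capacity 23 exceeds the max flow 20, so it is not minimum.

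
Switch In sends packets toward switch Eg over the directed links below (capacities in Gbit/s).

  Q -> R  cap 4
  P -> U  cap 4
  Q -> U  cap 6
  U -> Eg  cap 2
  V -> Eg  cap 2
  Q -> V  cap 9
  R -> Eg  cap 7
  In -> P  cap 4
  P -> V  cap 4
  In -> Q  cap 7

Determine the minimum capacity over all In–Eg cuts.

Augment In→P→U→Eg: bottleneck 2, flow now 2.
Augment In→P→V→Eg: bottleneck 2, flow now 4.
Augment In→Q→R→Eg: bottleneck 4, flow now 8.
No augmenting path remains; maximum flow = 8.
By max-flow min-cut, the minimum cut capacity equals the max flow.
In the residual graph, reachable from In: {In, P, Q, U, V}.
Min-cut edges: Q→R (4), U→Eg (2), V→Eg (2); capacity 4 + 2 + 2 = 8.

8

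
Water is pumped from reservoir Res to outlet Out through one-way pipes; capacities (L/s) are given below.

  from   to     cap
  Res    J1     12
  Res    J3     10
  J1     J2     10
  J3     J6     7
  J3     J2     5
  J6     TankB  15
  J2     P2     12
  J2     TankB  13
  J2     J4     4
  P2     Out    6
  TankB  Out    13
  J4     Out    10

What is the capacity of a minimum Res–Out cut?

Augment Res→J1→J2→P2→Out: bottleneck 6, flow now 6.
Augment Res→J1→J2→TankB→Out: bottleneck 4, flow now 10.
Augment Res→J3→J6→TankB→Out: bottleneck 7, flow now 17.
Augment Res→J3→J2→TankB→Out: bottleneck 2, flow now 19.
Augment Res→J3→J2→J4→Out: bottleneck 1, flow now 20.
No augmenting path remains; maximum flow = 20.
By max-flow min-cut, the minimum cut capacity equals the max flow.
In the residual graph, reachable from Res: {Res, J1}.
Min-cut edges: Res→J3 (10), J1→J2 (10); capacity 10 + 10 = 20.

20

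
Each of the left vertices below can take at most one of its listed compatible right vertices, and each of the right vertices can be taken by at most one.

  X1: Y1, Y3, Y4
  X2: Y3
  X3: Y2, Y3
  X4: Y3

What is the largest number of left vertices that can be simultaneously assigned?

Unit-capacity flow: source→left, listed edges, right→sink; max matching = max flow.
Augmenting path X1→Y1 (+1); matched 1.
Augmenting path X2→Y3 (+1); matched 2.
Augmenting path X3→Y2 (+1); matched 3.
No augmenting path remains; maximum matching = 3.
König certificate: {X1, X3, Y3} is a vertex cover of size 3 (every listed pair touches it), so no matching can be larger.

3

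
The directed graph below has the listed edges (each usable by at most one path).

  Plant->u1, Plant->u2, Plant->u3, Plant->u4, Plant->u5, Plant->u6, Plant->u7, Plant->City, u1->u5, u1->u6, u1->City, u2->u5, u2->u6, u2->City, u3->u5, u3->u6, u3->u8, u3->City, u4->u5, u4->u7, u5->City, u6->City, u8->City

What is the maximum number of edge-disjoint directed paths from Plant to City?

6

Assign every edge capacity 1; by Menger, the answer equals the max flow.
Path Plant→City (+1); total 1.
Path Plant→u1→City (+1); total 2.
Path Plant→u2→City (+1); total 3.
Path Plant→u3→City (+1); total 4.
Path Plant→u5→City (+1); total 5.
Path Plant→u6→City (+1); total 6.
No residual Plant→City path; max flow = 6.
Certifying cut of size 6: {Plant→City, Plant→u1, Plant→u2, Plant→u3, Plant→u6, u5→City}.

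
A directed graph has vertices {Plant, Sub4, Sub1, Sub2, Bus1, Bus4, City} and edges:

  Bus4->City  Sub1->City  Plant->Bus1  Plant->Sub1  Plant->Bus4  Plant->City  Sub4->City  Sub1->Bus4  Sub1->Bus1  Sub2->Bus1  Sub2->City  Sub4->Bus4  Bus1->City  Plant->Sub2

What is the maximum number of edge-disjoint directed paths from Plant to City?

Assign every edge capacity 1; by Menger, the answer equals the max flow.
Path Plant→City (+1); total 1.
Path Plant→Sub1→City (+1); total 2.
Path Plant→Sub2→City (+1); total 3.
Path Plant→Bus1→City (+1); total 4.
Path Plant→Bus4→City (+1); total 5.
No residual Plant→City path; max flow = 5.
Certifying cut of size 5: {Plant→Bus1, Plant→Bus4, Plant→City, Plant→Sub1, Plant→Sub2}.

5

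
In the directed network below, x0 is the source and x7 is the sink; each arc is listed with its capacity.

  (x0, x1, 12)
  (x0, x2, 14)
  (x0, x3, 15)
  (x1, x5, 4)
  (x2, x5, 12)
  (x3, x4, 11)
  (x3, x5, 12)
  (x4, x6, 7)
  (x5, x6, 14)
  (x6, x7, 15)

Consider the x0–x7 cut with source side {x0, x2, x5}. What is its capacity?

41

Edges leaving {x0, x2, x5}: x0→x1 (12), x0→x3 (15), x5→x6 (14).
Cut capacity = 12 + 15 + 14 = 41.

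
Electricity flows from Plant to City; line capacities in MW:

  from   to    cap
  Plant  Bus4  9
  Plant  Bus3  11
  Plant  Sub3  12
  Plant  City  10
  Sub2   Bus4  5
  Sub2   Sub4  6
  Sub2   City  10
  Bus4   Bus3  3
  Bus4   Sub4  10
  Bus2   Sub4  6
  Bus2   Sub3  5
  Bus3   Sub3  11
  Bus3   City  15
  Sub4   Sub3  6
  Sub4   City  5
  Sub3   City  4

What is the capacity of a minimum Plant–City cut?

33

Augment Plant→City: bottleneck 10, flow now 10.
Augment Plant→Bus3→City: bottleneck 11, flow now 21.
Augment Plant→Sub3→City: bottleneck 4, flow now 25.
Augment Plant→Bus4→Bus3→City: bottleneck 3, flow now 28.
Augment Plant→Bus4→Sub4→City: bottleneck 5, flow now 33.
No augmenting path remains; maximum flow = 33.
By max-flow min-cut, the minimum cut capacity equals the max flow.
In the residual graph, reachable from Plant: {Plant, Bus4, Sub4, Sub3}.
Min-cut edges: Plant→Bus3 (11), Plant→City (10), Bus4→Bus3 (3), Sub4→City (5), Sub3→City (4); capacity 11 + 10 + 3 + 5 + 4 = 33.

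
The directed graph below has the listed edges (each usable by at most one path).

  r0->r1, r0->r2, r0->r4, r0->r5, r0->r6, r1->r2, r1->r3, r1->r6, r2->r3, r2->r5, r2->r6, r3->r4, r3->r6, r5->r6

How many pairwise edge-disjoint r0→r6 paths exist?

Assign every edge capacity 1; by Menger, the answer equals the max flow.
Path r0→r6 (+1); total 1.
Path r0→r1→r6 (+1); total 2.
Path r0→r2→r6 (+1); total 3.
Path r0→r5→r6 (+1); total 4.
No residual r0→r6 path; max flow = 4.
Certifying cut of size 4: {r0→r1, r0→r2, r0→r5, r0→r6}.

4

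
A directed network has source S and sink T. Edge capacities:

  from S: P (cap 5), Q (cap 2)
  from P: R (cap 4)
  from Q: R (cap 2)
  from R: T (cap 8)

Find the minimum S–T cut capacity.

6

Augment S→P→R→T: bottleneck 4, flow now 4.
Augment S→Q→R→T: bottleneck 2, flow now 6.
No augmenting path remains; maximum flow = 6.
By max-flow min-cut, the minimum cut capacity equals the max flow.
In the residual graph, reachable from S: {S, P}.
Min-cut edges: S→Q (2), P→R (4); capacity 2 + 4 = 6.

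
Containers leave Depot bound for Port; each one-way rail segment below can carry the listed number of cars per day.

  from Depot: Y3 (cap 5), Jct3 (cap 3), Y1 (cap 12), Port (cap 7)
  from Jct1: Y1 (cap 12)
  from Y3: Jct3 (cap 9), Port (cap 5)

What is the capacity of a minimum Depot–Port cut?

Augment Depot→Port: bottleneck 7, flow now 7.
Augment Depot→Y3→Port: bottleneck 5, flow now 12.
No augmenting path remains; maximum flow = 12.
By max-flow min-cut, the minimum cut capacity equals the max flow.
In the residual graph, reachable from Depot: {Depot, Jct3, Y1}.
Min-cut edges: Depot→Y3 (5), Depot→Port (7); capacity 5 + 7 = 12.

12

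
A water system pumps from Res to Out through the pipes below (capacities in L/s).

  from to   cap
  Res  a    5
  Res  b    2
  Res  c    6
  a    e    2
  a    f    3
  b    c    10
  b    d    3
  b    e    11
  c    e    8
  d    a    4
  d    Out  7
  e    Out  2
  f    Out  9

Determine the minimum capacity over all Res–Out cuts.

7

Augment Res→a→e→Out: bottleneck 2, flow now 2.
Augment Res→a→f→Out: bottleneck 3, flow now 5.
Augment Res→b→d→Out: bottleneck 2, flow now 7.
No augmenting path remains; maximum flow = 7.
By max-flow min-cut, the minimum cut capacity equals the max flow.
In the residual graph, reachable from Res: {Res, a, c, e}.
Min-cut edges: Res→b (2), a→f (3), e→Out (2); capacity 2 + 3 + 2 = 7.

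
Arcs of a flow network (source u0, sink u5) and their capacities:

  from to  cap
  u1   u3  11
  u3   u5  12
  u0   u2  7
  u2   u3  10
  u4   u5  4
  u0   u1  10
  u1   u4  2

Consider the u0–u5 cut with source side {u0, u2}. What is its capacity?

20

Edges leaving {u0, u2}: u0→u1 (10), u2→u3 (10).
Cut capacity = 10 + 10 = 20.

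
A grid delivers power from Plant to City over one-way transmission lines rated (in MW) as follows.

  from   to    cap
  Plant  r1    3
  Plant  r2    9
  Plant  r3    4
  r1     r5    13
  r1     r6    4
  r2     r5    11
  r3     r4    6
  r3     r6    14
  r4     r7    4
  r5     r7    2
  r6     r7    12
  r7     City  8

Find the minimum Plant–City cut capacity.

8

Augment Plant→r1→r5→r7→City: bottleneck 2, flow now 2.
Augment Plant→r1→r6→r7→City: bottleneck 1, flow now 3.
Augment Plant→r3→r4→r7→City: bottleneck 4, flow now 7.
Augment Plant→r2→r5→r1→r6→r7→City: bottleneck 1, flow now 8. (uses reverse residual edge)
No augmenting path remains; maximum flow = 8.
By max-flow min-cut, the minimum cut capacity equals the max flow.
In the residual graph, reachable from Plant: {Plant, r1, r2, r3, r4, r5, r6, r7}.
Min-cut edges: r7→City (8); capacity 8 = 8.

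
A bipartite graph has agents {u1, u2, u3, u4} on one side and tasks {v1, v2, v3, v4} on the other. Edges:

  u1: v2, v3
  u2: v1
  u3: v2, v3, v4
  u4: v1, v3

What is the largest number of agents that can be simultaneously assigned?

Unit-capacity flow: source→left, listed edges, right→sink; max matching = max flow.
Augmenting path u1→v2 (+1); matched 1.
Augmenting path u2→v1 (+1); matched 2.
Augmenting path u3→v3 (+1); matched 3.
Augmenting path u4→v3→u3→v4 (+1); matched 4.
No augmenting path remains; maximum matching = 4.
König certificate: {u1, u2, u3, u4} is a vertex cover of size 4 (every listed pair touches it), so no matching can be larger.

4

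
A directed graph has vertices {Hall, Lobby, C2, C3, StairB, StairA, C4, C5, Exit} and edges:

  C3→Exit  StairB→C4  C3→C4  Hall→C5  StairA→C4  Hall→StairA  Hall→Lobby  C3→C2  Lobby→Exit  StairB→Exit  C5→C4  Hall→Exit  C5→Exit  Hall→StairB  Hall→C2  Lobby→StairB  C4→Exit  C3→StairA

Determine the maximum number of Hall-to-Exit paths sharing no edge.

5

Assign every edge capacity 1; by Menger, the answer equals the max flow.
Path Hall→Exit (+1); total 1.
Path Hall→Lobby→Exit (+1); total 2.
Path Hall→StairB→Exit (+1); total 3.
Path Hall→C5→Exit (+1); total 4.
Path Hall→StairA→C4→Exit (+1); total 5.
No residual Hall→Exit path; max flow = 5.
Certifying cut of size 5: {Hall→C5, Hall→Exit, Hall→Lobby, Hall→StairA, Hall→StairB}.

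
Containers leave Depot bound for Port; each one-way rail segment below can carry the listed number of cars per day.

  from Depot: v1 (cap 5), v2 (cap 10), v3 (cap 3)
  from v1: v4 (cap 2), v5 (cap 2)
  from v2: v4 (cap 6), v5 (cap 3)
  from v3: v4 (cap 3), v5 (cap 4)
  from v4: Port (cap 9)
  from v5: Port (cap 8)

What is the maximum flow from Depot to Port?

Augment Depot→v1→v4→Port: bottleneck 2, flow now 2.
Augment Depot→v1→v5→Port: bottleneck 2, flow now 4.
Augment Depot→v2→v4→Port: bottleneck 6, flow now 10.
Augment Depot→v2→v5→Port: bottleneck 3, flow now 13.
Augment Depot→v3→v4→Port: bottleneck 1, flow now 14.
Augment Depot→v3→v5→Port: bottleneck 2, flow now 16.
No augmenting path remains; maximum flow = 16.
In the residual graph, reachable from Depot: {Depot, v1, v2}.
Min-cut edges: Depot→v3 (3), v1→v4 (2), v1→v5 (2), v2→v4 (6), v2→v5 (3); capacity 3 + 2 + 2 + 6 + 3 = 16.
This cut is saturated, so no flow can exceed 16.

16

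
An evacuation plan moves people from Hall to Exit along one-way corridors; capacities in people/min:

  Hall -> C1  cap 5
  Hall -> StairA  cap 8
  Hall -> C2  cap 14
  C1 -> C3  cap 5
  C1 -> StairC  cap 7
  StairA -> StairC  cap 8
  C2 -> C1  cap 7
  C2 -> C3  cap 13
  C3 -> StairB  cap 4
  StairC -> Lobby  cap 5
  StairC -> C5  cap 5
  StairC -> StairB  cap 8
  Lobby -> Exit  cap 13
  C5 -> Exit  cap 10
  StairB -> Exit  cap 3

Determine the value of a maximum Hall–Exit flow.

Augment Hall→C1→C3→StairB→Exit: bottleneck 3, flow now 3.
Augment Hall→C1→StairC→Lobby→Exit: bottleneck 2, flow now 5.
Augment Hall→StairA→StairC→Lobby→Exit: bottleneck 3, flow now 8.
Augment Hall→StairA→StairC→C5→Exit: bottleneck 5, flow now 13.
No augmenting path remains; maximum flow = 13.
In the residual graph, reachable from Hall: {Hall, C1, StairA, C2, C3, StairC, StairB}.
Min-cut edges: StairC→Lobby (5), StairC→C5 (5), StairB→Exit (3); capacity 5 + 5 + 3 = 13.
This cut is saturated, so no flow can exceed 13.

13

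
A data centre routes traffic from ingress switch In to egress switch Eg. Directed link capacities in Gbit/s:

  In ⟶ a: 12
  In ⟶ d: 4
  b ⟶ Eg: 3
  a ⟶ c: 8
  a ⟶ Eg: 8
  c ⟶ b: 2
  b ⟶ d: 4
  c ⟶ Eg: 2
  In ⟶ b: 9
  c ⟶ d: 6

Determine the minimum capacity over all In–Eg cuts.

13

Augment In→a→Eg: bottleneck 8, flow now 8.
Augment In→b→Eg: bottleneck 3, flow now 11.
Augment In→a→c→Eg: bottleneck 2, flow now 13.
No augmenting path remains; maximum flow = 13.
By max-flow min-cut, the minimum cut capacity equals the max flow.
In the residual graph, reachable from In: {In, a, b, c, d}.
Min-cut edges: a→Eg (8), b→Eg (3), c→Eg (2); capacity 8 + 3 + 2 = 13.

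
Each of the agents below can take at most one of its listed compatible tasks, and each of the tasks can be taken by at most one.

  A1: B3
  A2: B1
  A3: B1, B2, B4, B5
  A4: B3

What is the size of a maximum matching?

Unit-capacity flow: source→left, listed edges, right→sink; max matching = max flow.
Augmenting path A1→B3 (+1); matched 1.
Augmenting path A2→B1 (+1); matched 2.
Augmenting path A3→B2 (+1); matched 3.
No augmenting path remains; maximum matching = 3.
König certificate: {A2, A3, B3} is a vertex cover of size 3 (every listed pair touches it), so no matching can be larger.

3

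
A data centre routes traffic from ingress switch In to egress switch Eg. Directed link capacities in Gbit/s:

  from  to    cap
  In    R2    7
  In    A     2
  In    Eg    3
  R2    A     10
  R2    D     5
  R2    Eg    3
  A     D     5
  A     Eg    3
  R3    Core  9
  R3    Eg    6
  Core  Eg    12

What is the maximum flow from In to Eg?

9

Augment In→Eg: bottleneck 3, flow now 3.
Augment In→R2→Eg: bottleneck 3, flow now 6.
Augment In→A→Eg: bottleneck 2, flow now 8.
Augment In→R2→A→Eg: bottleneck 1, flow now 9.
No augmenting path remains; maximum flow = 9.
In the residual graph, reachable from In: {In, R2, A, D}.
Min-cut edges: In→Eg (3), R2→Eg (3), A→Eg (3); capacity 3 + 3 + 3 = 9.
This cut is saturated, so no flow can exceed 9.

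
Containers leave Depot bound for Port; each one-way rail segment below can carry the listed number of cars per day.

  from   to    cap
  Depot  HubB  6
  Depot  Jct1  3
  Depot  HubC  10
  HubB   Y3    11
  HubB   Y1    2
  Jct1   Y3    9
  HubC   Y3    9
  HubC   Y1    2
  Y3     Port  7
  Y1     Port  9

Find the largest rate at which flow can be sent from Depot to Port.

Augment Depot→HubB→Y3→Port: bottleneck 6, flow now 6.
Augment Depot→Jct1→Y3→Port: bottleneck 1, flow now 7.
Augment Depot→HubC→Y1→Port: bottleneck 2, flow now 9.
Augment Depot→Jct1→Y3→HubB→Y1→Port: bottleneck 2, flow now 11. (uses reverse residual edge)
No augmenting path remains; maximum flow = 11.
In the residual graph, reachable from Depot: {Depot, HubB, Jct1, HubC, Y3}.
Min-cut edges: HubB→Y1 (2), HubC→Y1 (2), Y3→Port (7); capacity 2 + 2 + 7 = 11.
This cut is saturated, so no flow can exceed 11.

11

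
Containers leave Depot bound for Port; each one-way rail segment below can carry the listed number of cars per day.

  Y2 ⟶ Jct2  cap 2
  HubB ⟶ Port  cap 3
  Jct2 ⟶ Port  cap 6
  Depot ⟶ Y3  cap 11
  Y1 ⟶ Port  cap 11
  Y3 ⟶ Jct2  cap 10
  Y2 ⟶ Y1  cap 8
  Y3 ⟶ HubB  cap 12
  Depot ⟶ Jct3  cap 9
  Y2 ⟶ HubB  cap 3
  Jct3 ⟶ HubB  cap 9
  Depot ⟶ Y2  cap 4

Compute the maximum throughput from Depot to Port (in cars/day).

13

Augment Depot→Y3→Jct2→Port: bottleneck 6, flow now 6.
Augment Depot→Y3→HubB→Port: bottleneck 3, flow now 9.
Augment Depot→Y2→Y1→Port: bottleneck 4, flow now 13.
No augmenting path remains; maximum flow = 13.
In the residual graph, reachable from Depot: {Depot, Y3, Jct3, Jct2, HubB}.
Min-cut edges: Depot→Y2 (4), Jct2→Port (6), HubB→Port (3); capacity 4 + 6 + 3 = 13.
This cut is saturated, so no flow can exceed 13.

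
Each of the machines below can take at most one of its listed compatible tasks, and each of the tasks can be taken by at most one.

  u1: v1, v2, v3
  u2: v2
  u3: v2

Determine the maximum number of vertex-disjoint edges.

2

Unit-capacity flow: source→left, listed edges, right→sink; max matching = max flow.
Augmenting path u1→v1 (+1); matched 1.
Augmenting path u2→v2 (+1); matched 2.
No augmenting path remains; maximum matching = 2.
König certificate: {u1, v2} is a vertex cover of size 2 (every listed pair touches it), so no matching can be larger.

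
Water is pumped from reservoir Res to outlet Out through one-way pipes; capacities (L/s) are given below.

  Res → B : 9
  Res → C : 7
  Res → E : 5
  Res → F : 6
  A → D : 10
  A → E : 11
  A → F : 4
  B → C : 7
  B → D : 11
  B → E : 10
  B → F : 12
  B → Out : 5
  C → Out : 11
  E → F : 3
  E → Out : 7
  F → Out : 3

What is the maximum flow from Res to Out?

Augment Res→B→Out: bottleneck 5, flow now 5.
Augment Res→C→Out: bottleneck 7, flow now 12.
Augment Res→E→Out: bottleneck 5, flow now 17.
Augment Res→F→Out: bottleneck 3, flow now 20.
Augment Res→B→C→Out: bottleneck 4, flow now 24.
No augmenting path remains; maximum flow = 24.
In the residual graph, reachable from Res: {Res, F}.
Min-cut edges: Res→B (9), Res→C (7), Res→E (5), F→Out (3); capacity 9 + 7 + 5 + 3 = 24.
This cut is saturated, so no flow can exceed 24.

24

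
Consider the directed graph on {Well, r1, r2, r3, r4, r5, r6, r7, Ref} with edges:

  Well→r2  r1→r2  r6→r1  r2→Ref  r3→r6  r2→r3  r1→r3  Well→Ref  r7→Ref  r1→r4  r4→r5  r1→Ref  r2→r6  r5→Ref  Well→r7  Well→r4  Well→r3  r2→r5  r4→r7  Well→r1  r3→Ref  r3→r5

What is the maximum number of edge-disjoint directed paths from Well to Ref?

6

Assign every edge capacity 1; by Menger, the answer equals the max flow.
Path Well→Ref (+1); total 1.
Path Well→r1→Ref (+1); total 2.
Path Well→r2→Ref (+1); total 3.
Path Well→r3→Ref (+1); total 4.
Path Well→r7→Ref (+1); total 5.
Path Well→r4→r5→Ref (+1); total 6.
No residual Well→Ref path; max flow = 6.
Certifying cut of size 6: {Well→Ref, Well→r1, Well→r2, Well→r3, Well→r4, Well→r7}.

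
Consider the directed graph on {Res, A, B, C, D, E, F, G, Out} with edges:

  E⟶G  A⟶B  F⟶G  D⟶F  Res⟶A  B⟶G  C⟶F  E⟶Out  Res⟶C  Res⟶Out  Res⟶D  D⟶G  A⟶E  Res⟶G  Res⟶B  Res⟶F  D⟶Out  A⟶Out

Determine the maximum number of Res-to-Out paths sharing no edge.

3

Assign every edge capacity 1; by Menger, the answer equals the max flow.
Path Res→Out (+1); total 1.
Path Res→A→Out (+1); total 2.
Path Res→D→Out (+1); total 3.
No residual Res→Out path; max flow = 3.
Certifying cut of size 3: {Res→A, Res→D, Res→Out}.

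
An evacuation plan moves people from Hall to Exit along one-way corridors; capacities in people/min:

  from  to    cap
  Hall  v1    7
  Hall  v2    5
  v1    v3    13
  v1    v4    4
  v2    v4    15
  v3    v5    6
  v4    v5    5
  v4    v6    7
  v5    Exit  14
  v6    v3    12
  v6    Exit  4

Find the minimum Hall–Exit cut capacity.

Augment Hall→v1→v3→v5→Exit: bottleneck 6, flow now 6.
Augment Hall→v1→v4→v5→Exit: bottleneck 1, flow now 7.
Augment Hall→v2→v4→v5→Exit: bottleneck 4, flow now 11.
Augment Hall→v2→v4→v6→Exit: bottleneck 1, flow now 12.
No augmenting path remains; maximum flow = 12.
By max-flow min-cut, the minimum cut capacity equals the max flow.
In the residual graph, reachable from Hall: {Hall}.
Min-cut edges: Hall→v1 (7), Hall→v2 (5); capacity 7 + 5 = 12.

12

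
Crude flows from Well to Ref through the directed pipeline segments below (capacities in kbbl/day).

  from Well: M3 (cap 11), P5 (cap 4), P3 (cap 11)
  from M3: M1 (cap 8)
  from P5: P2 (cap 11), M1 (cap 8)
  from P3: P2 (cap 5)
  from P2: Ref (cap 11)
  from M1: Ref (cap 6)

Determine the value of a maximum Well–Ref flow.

Augment Well→M3→M1→Ref: bottleneck 6, flow now 6.
Augment Well→P5→P2→Ref: bottleneck 4, flow now 10.
Augment Well→P3→P2→Ref: bottleneck 5, flow now 15.
No augmenting path remains; maximum flow = 15.
In the residual graph, reachable from Well: {Well, M3, P3, M1}.
Min-cut edges: Well→P5 (4), P3→P2 (5), M1→Ref (6); capacity 4 + 5 + 6 = 15.
This cut is saturated, so no flow can exceed 15.

15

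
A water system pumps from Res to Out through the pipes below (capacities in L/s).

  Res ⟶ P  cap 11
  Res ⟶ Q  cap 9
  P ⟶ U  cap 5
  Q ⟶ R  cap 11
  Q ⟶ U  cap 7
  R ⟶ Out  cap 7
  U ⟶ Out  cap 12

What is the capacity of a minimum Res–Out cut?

Augment Res→P→U→Out: bottleneck 5, flow now 5.
Augment Res→Q→R→Out: bottleneck 7, flow now 12.
Augment Res→Q→U→Out: bottleneck 2, flow now 14.
No augmenting path remains; maximum flow = 14.
By max-flow min-cut, the minimum cut capacity equals the max flow.
In the residual graph, reachable from Res: {Res, P}.
Min-cut edges: Res→Q (9), P→U (5); capacity 9 + 5 = 14.

14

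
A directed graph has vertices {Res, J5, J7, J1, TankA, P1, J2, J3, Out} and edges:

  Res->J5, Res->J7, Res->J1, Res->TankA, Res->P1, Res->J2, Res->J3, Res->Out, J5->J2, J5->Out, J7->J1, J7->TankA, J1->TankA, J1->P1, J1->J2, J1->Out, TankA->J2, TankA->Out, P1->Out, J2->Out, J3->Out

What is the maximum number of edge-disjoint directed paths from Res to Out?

Assign every edge capacity 1; by Menger, the answer equals the max flow.
Path Res→Out (+1); total 1.
Path Res→J5→Out (+1); total 2.
Path Res→J1→Out (+1); total 3.
Path Res→TankA→Out (+1); total 4.
Path Res→P1→Out (+1); total 5.
Path Res→J2→Out (+1); total 6.
Path Res→J3→Out (+1); total 7.
No residual Res→Out path; max flow = 7.
Certifying cut of size 7: {J1→Out, J2→Out, P1→Out, Res→J3, Res→J5, Res→Out, TankA→Out}.

7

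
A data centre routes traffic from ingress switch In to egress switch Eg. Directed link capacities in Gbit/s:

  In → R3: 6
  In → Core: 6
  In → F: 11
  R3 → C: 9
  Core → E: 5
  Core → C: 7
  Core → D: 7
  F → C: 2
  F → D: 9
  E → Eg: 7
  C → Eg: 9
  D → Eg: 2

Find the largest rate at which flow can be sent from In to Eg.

Augment In→R3→C→Eg: bottleneck 6, flow now 6.
Augment In→Core→E→Eg: bottleneck 5, flow now 11.
Augment In→Core→C→Eg: bottleneck 1, flow now 12.
Augment In→F→C→Eg: bottleneck 2, flow now 14.
Augment In→F→D→Eg: bottleneck 2, flow now 16.
No augmenting path remains; maximum flow = 16.
In the residual graph, reachable from In: {In, F, D}.
Min-cut edges: In→R3 (6), In→Core (6), F→C (2), D→Eg (2); capacity 6 + 6 + 2 + 2 = 16.
This cut is saturated, so no flow can exceed 16.

16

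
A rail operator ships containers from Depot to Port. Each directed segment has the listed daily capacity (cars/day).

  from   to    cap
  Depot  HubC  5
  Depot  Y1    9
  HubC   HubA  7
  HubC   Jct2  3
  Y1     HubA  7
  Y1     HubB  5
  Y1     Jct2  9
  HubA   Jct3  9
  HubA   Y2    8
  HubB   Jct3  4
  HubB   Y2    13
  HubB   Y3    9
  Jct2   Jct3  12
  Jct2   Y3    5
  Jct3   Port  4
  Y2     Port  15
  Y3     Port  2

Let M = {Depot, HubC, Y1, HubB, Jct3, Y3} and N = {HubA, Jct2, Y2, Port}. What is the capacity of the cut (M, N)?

Edges leaving {Depot, HubC, Y1, HubB, Jct3, Y3}: HubC→HubA (7), HubC→Jct2 (3), Y1→HubA (7), Y1→Jct2 (9), HubB→Y2 (13), Jct3→Port (4), Y3→Port (2).
Cut capacity = 7 + 3 + 7 + 9 + 13 + 4 + 2 = 45.

45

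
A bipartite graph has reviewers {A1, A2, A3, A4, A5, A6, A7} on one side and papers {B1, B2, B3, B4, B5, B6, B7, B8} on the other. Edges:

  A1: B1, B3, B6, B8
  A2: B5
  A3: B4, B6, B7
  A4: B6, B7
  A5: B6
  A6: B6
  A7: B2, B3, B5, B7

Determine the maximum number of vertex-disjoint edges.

Unit-capacity flow: source→left, listed edges, right→sink; max matching = max flow.
Augmenting path A1→B1 (+1); matched 1.
Augmenting path A2→B5 (+1); matched 2.
Augmenting path A3→B4 (+1); matched 3.
Augmenting path A4→B6 (+1); matched 4.
Augmenting path A7→B2 (+1); matched 5.
Augmenting path A5→B6→A4→B7 (+1); matched 6.
No augmenting path remains; maximum matching = 6.
König certificate: {A1, A2, A3, A4, A7, B6} is a vertex cover of size 6 (every listed pair touches it), so no matching can be larger.

6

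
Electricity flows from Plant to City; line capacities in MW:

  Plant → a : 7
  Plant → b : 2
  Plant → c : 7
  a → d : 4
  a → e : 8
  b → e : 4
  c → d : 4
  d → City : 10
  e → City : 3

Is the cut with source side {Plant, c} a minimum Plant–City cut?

Given cut capacity: 7 + 2 + 4 = 13.
Augment Plant→a→d→City: bottleneck 4, flow now 4.
Augment Plant→a→e→City: bottleneck 3, flow now 7.
Augment Plant→c→d→City: bottleneck 4, flow now 11.
No augmenting path remains; maximum flow = 11.
In the residual graph, reachable from Plant: {Plant, a, b, c, e}.
Min-cut edges: a→d (4), c→d (4), e→City (3); capacity 4 + 4 + 3 = 11.
Cut capacity 13 exceeds the max flow 11, so it is not minimum.

No — its capacity is 13, but the minimum cut has capacity 11.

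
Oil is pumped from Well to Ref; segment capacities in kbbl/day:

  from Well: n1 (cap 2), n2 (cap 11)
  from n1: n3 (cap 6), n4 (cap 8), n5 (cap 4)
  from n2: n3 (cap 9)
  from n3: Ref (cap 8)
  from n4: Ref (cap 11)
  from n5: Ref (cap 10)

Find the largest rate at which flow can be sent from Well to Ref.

Augment Well→n1→n3→Ref: bottleneck 2, flow now 2.
Augment Well→n2→n3→Ref: bottleneck 6, flow now 8.
Augment Well→n2→n3→n1→n4→Ref: bottleneck 2, flow now 10. (uses reverse residual edge)
No augmenting path remains; maximum flow = 10.
In the residual graph, reachable from Well: {Well, n2, n3}.
Min-cut edges: Well→n1 (2), n3→Ref (8); capacity 2 + 8 = 10.
This cut is saturated, so no flow can exceed 10.

10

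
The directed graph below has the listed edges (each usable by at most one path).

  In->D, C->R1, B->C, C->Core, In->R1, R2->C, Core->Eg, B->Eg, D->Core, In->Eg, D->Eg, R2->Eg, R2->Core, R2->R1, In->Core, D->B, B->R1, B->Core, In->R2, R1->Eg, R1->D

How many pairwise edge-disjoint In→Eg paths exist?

Assign every edge capacity 1; by Menger, the answer equals the max flow.
Path In→Eg (+1); total 1.
Path In→R2→Eg (+1); total 2.
Path In→D→Eg (+1); total 3.
Path In→R1→Eg (+1); total 4.
Path In→Core→Eg (+1); total 5.
No residual In→Eg path; max flow = 5.
Certifying cut of size 5: {In→Core, In→D, In→Eg, In→R1, In→R2}.

5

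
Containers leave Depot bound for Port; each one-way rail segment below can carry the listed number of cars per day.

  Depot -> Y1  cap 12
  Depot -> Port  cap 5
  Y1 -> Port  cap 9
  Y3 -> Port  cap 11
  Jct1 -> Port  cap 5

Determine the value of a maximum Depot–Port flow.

Augment Depot→Port: bottleneck 5, flow now 5.
Augment Depot→Y1→Port: bottleneck 9, flow now 14.
No augmenting path remains; maximum flow = 14.
In the residual graph, reachable from Depot: {Depot, Y1}.
Min-cut edges: Depot→Port (5), Y1→Port (9); capacity 5 + 9 = 14.
This cut is saturated, so no flow can exceed 14.

14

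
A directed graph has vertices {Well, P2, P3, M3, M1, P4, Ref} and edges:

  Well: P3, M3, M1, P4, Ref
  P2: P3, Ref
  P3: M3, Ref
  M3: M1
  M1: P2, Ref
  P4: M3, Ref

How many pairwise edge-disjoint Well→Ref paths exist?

Assign every edge capacity 1; by Menger, the answer equals the max flow.
Path Well→Ref (+1); total 1.
Path Well→P3→Ref (+1); total 2.
Path Well→M1→Ref (+1); total 3.
Path Well→P4→Ref (+1); total 4.
Path Well→M3→M1→P2→Ref (+1); total 5.
No residual Well→Ref path; max flow = 5.
Certifying cut of size 5: {Well→M1, Well→M3, Well→P3, Well→P4, Well→Ref}.

5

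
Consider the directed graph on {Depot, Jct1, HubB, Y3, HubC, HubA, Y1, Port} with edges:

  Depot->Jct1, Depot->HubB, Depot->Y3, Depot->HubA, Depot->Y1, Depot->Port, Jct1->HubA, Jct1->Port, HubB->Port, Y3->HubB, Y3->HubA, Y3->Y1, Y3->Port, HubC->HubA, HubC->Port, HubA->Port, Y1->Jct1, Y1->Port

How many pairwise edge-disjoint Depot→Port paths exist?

6

Assign every edge capacity 1; by Menger, the answer equals the max flow.
Path Depot→Port (+1); total 1.
Path Depot→Jct1→Port (+1); total 2.
Path Depot→HubB→Port (+1); total 3.
Path Depot→Y3→Port (+1); total 4.
Path Depot→HubA→Port (+1); total 5.
Path Depot→Y1→Port (+1); total 6.
No residual Depot→Port path; max flow = 6.
Certifying cut of size 6: {Depot→HubA, Depot→HubB, Depot→Jct1, Depot→Port, Depot→Y1, Depot→Y3}.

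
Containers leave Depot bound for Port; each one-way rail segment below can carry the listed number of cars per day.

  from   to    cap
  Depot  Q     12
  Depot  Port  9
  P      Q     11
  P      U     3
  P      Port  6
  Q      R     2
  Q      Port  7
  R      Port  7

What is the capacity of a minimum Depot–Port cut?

18

Augment Depot→Port: bottleneck 9, flow now 9.
Augment Depot→Q→Port: bottleneck 7, flow now 16.
Augment Depot→Q→R→Port: bottleneck 2, flow now 18.
No augmenting path remains; maximum flow = 18.
By max-flow min-cut, the minimum cut capacity equals the max flow.
In the residual graph, reachable from Depot: {Depot, Q}.
Min-cut edges: Depot→Port (9), Q→R (2), Q→Port (7); capacity 9 + 2 + 7 = 18.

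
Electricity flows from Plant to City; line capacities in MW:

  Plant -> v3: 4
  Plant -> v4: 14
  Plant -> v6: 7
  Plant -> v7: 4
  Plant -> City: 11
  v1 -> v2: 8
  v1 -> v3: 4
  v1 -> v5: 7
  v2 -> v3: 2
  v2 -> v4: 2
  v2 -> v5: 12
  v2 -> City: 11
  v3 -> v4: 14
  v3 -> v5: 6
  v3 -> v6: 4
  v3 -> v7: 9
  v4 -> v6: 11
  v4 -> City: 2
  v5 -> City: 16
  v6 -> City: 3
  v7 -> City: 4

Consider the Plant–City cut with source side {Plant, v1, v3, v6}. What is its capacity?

76

Edges leaving {Plant, v1, v3, v6}: Plant→v4 (14), Plant→v7 (4), Plant→City (11), v1→v2 (8), v1→v5 (7), v3→v4 (14), v3→v5 (6), v3→v7 (9), v6→City (3).
Cut capacity = 14 + 4 + 11 + 8 + 7 + 14 + 6 + 9 + 3 = 76.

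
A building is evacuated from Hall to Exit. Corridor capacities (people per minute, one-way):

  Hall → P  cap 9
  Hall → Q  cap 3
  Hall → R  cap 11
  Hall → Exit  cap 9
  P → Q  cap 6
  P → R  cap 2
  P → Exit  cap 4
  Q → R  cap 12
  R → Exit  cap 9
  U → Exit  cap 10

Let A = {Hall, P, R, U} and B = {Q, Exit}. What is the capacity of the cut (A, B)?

Edges leaving {Hall, P, R, U}: Hall→Q (3), Hall→Exit (9), P→Q (6), P→Exit (4), R→Exit (9), U→Exit (10).
Cut capacity = 3 + 9 + 6 + 4 + 9 + 10 = 41.

41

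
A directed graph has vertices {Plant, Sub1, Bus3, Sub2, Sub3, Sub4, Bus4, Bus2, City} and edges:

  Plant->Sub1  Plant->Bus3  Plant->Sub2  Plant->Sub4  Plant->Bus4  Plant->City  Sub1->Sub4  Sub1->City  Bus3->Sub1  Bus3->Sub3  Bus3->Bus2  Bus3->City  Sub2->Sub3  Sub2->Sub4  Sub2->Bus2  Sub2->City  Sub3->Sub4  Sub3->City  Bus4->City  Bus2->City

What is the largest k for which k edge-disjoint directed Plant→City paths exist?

5

Assign every edge capacity 1; by Menger, the answer equals the max flow.
Path Plant→City (+1); total 1.
Path Plant→Sub1→City (+1); total 2.
Path Plant→Bus3→City (+1); total 3.
Path Plant→Sub2→City (+1); total 4.
Path Plant→Bus4→City (+1); total 5.
No residual Plant→City path; max flow = 5.
Certifying cut of size 5: {Plant→Bus3, Plant→Bus4, Plant→City, Plant→Sub1, Plant→Sub2}.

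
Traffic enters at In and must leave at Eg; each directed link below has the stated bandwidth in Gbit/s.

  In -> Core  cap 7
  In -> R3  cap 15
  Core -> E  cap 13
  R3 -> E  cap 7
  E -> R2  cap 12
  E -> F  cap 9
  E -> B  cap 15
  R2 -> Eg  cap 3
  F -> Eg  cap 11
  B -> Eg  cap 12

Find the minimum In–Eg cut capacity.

14

Augment In→Core→E→R2→Eg: bottleneck 3, flow now 3.
Augment In→Core→E→F→Eg: bottleneck 4, flow now 7.
Augment In→R3→E→F→Eg: bottleneck 5, flow now 12.
Augment In→R3→E→B→Eg: bottleneck 2, flow now 14.
No augmenting path remains; maximum flow = 14.
By max-flow min-cut, the minimum cut capacity equals the max flow.
In the residual graph, reachable from In: {In, R3}.
Min-cut edges: In→Core (7), R3→E (7); capacity 7 + 7 = 14.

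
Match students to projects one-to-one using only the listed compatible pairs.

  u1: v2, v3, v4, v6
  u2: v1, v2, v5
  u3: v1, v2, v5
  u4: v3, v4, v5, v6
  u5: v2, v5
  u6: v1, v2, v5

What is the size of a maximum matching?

Unit-capacity flow: source→left, listed edges, right→sink; max matching = max flow.
Augmenting path u1→v2 (+1); matched 1.
Augmenting path u2→v1 (+1); matched 2.
Augmenting path u3→v5 (+1); matched 3.
Augmenting path u4→v3 (+1); matched 4.
Augmenting path u5→v2→u1→v4 (+1); matched 5.
No augmenting path remains; maximum matching = 5.
König certificate: {u1, u4, v1, v2, v5} is a vertex cover of size 5 (every listed pair touches it), so no matching can be larger.

5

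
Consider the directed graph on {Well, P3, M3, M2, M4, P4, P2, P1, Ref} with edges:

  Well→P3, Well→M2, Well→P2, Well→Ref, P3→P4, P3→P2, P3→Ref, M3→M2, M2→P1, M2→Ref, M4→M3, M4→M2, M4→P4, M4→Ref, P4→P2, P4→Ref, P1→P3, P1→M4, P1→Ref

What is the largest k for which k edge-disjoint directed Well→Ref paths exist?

Assign every edge capacity 1; by Menger, the answer equals the max flow.
Path Well→Ref (+1); total 1.
Path Well→P3→Ref (+1); total 2.
Path Well→M2→Ref (+1); total 3.
No residual Well→Ref path; max flow = 3.
Certifying cut of size 3: {Well→M2, Well→P3, Well→Ref}.

3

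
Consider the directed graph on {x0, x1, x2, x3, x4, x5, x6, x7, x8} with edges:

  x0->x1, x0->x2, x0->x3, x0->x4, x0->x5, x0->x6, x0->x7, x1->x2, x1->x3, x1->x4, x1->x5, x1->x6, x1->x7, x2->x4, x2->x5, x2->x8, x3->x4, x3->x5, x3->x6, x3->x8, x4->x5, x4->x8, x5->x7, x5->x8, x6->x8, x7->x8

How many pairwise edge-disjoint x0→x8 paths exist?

Assign every edge capacity 1; by Menger, the answer equals the max flow.
Path x0→x2→x8 (+1); total 1.
Path x0→x3→x8 (+1); total 2.
Path x0→x4→x8 (+1); total 3.
Path x0→x5→x8 (+1); total 4.
Path x0→x6→x8 (+1); total 5.
Path x0→x7→x8 (+1); total 6.
No residual x0→x8 path; max flow = 6.
Certifying cut of size 6: {x2→x8, x3→x8, x4→x8, x5→x8, x6→x8, x7→x8}.

6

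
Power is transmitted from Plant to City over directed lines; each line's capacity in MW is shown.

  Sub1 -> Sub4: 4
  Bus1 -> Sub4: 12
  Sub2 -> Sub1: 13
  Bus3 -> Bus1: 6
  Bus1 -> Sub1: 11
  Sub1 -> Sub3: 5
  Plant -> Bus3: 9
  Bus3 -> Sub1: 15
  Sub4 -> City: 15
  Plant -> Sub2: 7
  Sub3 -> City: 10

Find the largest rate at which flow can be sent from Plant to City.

Augment Plant→Sub2→Sub1→Sub3→City: bottleneck 5, flow now 5.
Augment Plant→Sub2→Sub1→Sub4→City: bottleneck 2, flow now 7.
Augment Plant→Bus3→Sub1→Sub4→City: bottleneck 2, flow now 9.
Augment Plant→Bus3→Bus1→Sub4→City: bottleneck 6, flow now 15.
No augmenting path remains; maximum flow = 15.
In the residual graph, reachable from Plant: {Plant, Sub2, Bus3, Sub1}.
Min-cut edges: Bus3→Bus1 (6), Sub1→Sub3 (5), Sub1→Sub4 (4); capacity 6 + 5 + 4 = 15.
This cut is saturated, so no flow can exceed 15.

15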